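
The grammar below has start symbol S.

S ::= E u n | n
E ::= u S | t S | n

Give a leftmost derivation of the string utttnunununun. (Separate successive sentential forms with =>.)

S => Eun => uSun => uEunun => utSunun => utEununun => uttSununun => uttEunununun => utttSunununun => utttnunununun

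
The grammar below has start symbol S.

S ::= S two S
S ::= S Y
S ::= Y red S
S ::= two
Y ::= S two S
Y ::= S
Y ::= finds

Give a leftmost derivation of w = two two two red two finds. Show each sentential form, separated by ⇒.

S ⇒ S Y ⇒ Y red S Y ⇒ S two S red S Y ⇒ two two S red S Y ⇒ two two two red S Y ⇒ two two two red two Y ⇒ two two two red two finds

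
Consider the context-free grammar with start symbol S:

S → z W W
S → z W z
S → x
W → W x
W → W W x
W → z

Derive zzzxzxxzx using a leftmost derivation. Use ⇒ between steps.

S ⇒ zWW   [S → z W W]
zWW ⇒ zzW   [W → z]
zzW ⇒ zzWWx   [W → W W x]
zzWWx ⇒ zzWxWx   [W → W x]
zzWxWx ⇒ zzWWxxWx   [W → W W x]
zzWWxxWx ⇒ zzWxWxxWx   [W → W x]
zzWxWxxWx ⇒ zzzxWxxWx   [W → z]
zzzxWxxWx ⇒ zzzxzxxWx   [W → z]
zzzxzxxWx ⇒ zzzxzxxzx   [W → z]

S ⇒ zWW ⇒ zzW ⇒ zzWWx ⇒ zzWxWx ⇒ zzWWxxWx ⇒ zzWxWxxWx ⇒ zzzxWxxWx ⇒ zzzxzxxWx ⇒ zzzxzxxzx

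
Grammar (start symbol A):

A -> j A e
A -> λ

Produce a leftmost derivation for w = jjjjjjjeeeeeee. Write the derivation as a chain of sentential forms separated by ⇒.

A ⇒ jAe   [A -> j A e]
jAe ⇒ jjAee   [A -> j A e]
jjAee ⇒ jjjAeee   [A -> j A e]
jjjAeee ⇒ jjjjAeeee   [A -> j A e]
jjjjAeeee ⇒ jjjjjAeeeee   [A -> j A e]
jjjjjAeeeee ⇒ jjjjjjAeeeeee   [A -> j A e]
jjjjjjAeeeeee ⇒ jjjjjjjAeeeeeee   [A -> j A e]
jjjjjjjAeeeeeee ⇒ jjjjjjjeeeeeee   [A -> λ]

A ⇒ jAe ⇒ jjAee ⇒ jjjAeee ⇒ jjjjAeeee ⇒ jjjjjAeeeee ⇒ jjjjjjAeeeeee ⇒ jjjjjjjAeeeeeee ⇒ jjjjjjjeeeeeee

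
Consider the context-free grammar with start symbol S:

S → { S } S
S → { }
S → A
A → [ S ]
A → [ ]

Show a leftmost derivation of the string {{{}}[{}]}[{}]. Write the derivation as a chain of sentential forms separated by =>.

S=>{S}S=>{{S}S}S=>{{{}}S}S=>{{{}}A}S=>{{{}}[S]}S=>{{{}}[{}]}S=>{{{}}[{}]}A=>{{{}}[{}]}[S]=>{{{}}[{}]}[{}]

S => {S}S   [S → { S } S]
{S}S => {{S}S}S   [S → { S } S]
{{S}S}S => {{{}}S}S   [S → { }]
{{{}}S}S => {{{}}A}S   [S → A]
{{{}}A}S => {{{}}[S]}S   [A → [ S ]]
{{{}}[S]}S => {{{}}[{}]}S   [S → { }]
{{{}}[{}]}S => {{{}}[{}]}A   [S → A]
{{{}}[{}]}A => {{{}}[{}]}[S]   [A → [ S ]]
{{{}}[{}]}[S] => {{{}}[{}]}[{}]   [S → { }]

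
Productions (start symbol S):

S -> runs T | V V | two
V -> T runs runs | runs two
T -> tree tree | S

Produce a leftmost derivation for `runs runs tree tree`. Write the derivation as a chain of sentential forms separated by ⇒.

S ⇒ runs T   [S -> runs T]
runs T ⇒ runs S   [T -> S]
runs S ⇒ runs runs T   [S -> runs T]
runs runs T ⇒ runs runs tree tree   [T -> tree tree]

S ⇒ runs T ⇒ runs S ⇒ runs runs T ⇒ runs runs tree tree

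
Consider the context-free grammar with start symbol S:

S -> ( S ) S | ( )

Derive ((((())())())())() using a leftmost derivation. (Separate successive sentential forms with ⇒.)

S ⇒ (S)S ⇒ ((S)S)S ⇒ (((S)S)S)S ⇒ ((((S)S)S)S)S ⇒ ((((())S)S)S)S ⇒ ((((())())S)S)S ⇒ ((((())())())S)S ⇒ ((((())())())())S ⇒ ((((())())())())()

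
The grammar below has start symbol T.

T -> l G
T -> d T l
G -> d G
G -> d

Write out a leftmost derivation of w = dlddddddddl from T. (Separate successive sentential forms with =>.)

T => dTl => dlGl => dldGl => dlddGl => dldddGl => dlddddGl => dldddddGl => dlddddddGl => dldddddddGl => dlddddddddl

T => dTl   [T -> d T l]
dTl => dlGl   [T -> l G]
dlGl => dldGl   [G -> d G]
dldGl => dlddGl   [G -> d G]
dlddGl => dldddGl   [G -> d G]
dldddGl => dlddddGl   [G -> d G]
dlddddGl => dldddddGl   [G -> d G]
dldddddGl => dlddddddGl   [G -> d G]
dlddddddGl => dldddddddGl   [G -> d G]
dldddddddGl => dlddddddddl   [G -> d]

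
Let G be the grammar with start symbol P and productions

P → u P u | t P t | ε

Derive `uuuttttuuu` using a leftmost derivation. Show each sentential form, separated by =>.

P => uPu => uuPuu => uuuPuuu => uuutPtuuu => uuuttPttuuu => uuuttttuuu

P => uPu   [P → u P u]
uPu => uuPuu   [P → u P u]
uuPuu => uuuPuuu   [P → u P u]
uuuPuuu => uuutPtuuu   [P → t P t]
uuutPtuuu => uuuttPttuuu   [P → t P t]
uuuttPttuuu => uuuttttuuu   [P → ε]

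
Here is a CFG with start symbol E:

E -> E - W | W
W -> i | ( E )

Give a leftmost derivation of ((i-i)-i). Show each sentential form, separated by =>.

E => W => (E) => (E-W) => (W-W) => ((E)-W) => ((E-W)-W) => ((W-W)-W) => ((i-W)-W) => ((i-i)-W) => ((i-i)-i)

E => W   [E -> W]
W => (E)   [W -> ( E )]
(E) => (E-W)   [E -> E - W]
(E-W) => (W-W)   [E -> W]
(W-W) => ((E)-W)   [W -> ( E )]
((E)-W) => ((E-W)-W)   [E -> E - W]
((E-W)-W) => ((W-W)-W)   [E -> W]
((W-W)-W) => ((i-W)-W)   [W -> i]
((i-W)-W) => ((i-i)-W)   [W -> i]
((i-i)-W) => ((i-i)-i)   [W -> i]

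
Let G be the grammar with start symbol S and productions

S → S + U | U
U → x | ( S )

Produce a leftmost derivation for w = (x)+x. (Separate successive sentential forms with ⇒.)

S ⇒ S+U ⇒ U+U ⇒ (S)+U ⇒ (U)+U ⇒ (x)+U ⇒ (x)+x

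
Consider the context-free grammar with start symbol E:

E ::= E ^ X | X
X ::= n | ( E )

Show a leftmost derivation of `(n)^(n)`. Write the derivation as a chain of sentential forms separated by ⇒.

E ⇒ E^X   [E ::= E ^ X]
E^X ⇒ X^X   [E ::= X]
X^X ⇒ (E)^X   [X ::= ( E )]
(E)^X ⇒ (X)^X   [E ::= X]
(X)^X ⇒ (n)^X   [X ::= n]
(n)^X ⇒ (n)^(E)   [X ::= ( E )]
(n)^(E) ⇒ (n)^(X)   [E ::= X]
(n)^(X) ⇒ (n)^(n)   [X ::= n]

E ⇒ E^X ⇒ X^X ⇒ (E)^X ⇒ (X)^X ⇒ (n)^X ⇒ (n)^(E) ⇒ (n)^(X) ⇒ (n)^(n)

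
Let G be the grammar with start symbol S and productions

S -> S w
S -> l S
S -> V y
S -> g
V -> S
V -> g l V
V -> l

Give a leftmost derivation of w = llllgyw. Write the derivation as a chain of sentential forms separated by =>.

S => Sw => lSw => llSw => lllSw => lllVyw => lllSyw => llllSyw => llllgyw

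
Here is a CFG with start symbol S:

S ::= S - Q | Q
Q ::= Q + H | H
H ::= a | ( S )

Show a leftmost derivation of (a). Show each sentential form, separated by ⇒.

S ⇒ Q   [S ::= Q]
Q ⇒ H   [Q ::= H]
H ⇒ (S)   [H ::= ( S )]
(S) ⇒ (Q)   [S ::= Q]
(Q) ⇒ (H)   [Q ::= H]
(H) ⇒ (a)   [H ::= a]

S⇒Q⇒H⇒(S)⇒(Q)⇒(H)⇒(a)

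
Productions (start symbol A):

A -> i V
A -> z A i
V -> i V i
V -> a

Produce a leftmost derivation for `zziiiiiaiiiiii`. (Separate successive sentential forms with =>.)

A => zAi   [A -> z A i]
zAi => zzAii   [A -> z A i]
zzAii => zziVii   [A -> i V]
zziVii => zziiViii   [V -> i V i]
zziiViii => zziiiViiii   [V -> i V i]
zziiiViiii => zziiiiViiiii   [V -> i V i]
zziiiiViiiii => zziiiiiViiiiii   [V -> i V i]
zziiiiiViiiiii => zziiiiiaiiiiii   [V -> a]

A=>zAi=>zzAii=>zziVii=>zziiViii=>zziiiViiii=>zziiiiViiiii=>zziiiiiViiiiii=>zziiiiiaiiiiii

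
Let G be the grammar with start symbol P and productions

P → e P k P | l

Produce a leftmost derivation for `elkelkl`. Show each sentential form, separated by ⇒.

P ⇒ ePkP ⇒ elkP ⇒ elkePkP ⇒ elkelkP ⇒ elkelkl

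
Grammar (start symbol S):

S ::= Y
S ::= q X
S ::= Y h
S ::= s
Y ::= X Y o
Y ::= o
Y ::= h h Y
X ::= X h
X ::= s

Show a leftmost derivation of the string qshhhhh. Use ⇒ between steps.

S⇒qX⇒qXh⇒qXhh⇒qXhhh⇒qXhhhh⇒qXhhhhh⇒qshhhhh

S ⇒ qX   [S ::= q X]
qX ⇒ qXh   [X ::= X h]
qXh ⇒ qXhh   [X ::= X h]
qXhh ⇒ qXhhh   [X ::= X h]
qXhhh ⇒ qXhhhh   [X ::= X h]
qXhhhh ⇒ qXhhhhh   [X ::= X h]
qXhhhhh ⇒ qshhhhh   [X ::= s]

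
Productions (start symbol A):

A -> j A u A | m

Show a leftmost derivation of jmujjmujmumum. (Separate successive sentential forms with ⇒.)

A ⇒ jAuA   [A -> j A u A]
jAuA ⇒ jmuA   [A -> m]
jmuA ⇒ jmujAuA   [A -> j A u A]
jmujAuA ⇒ jmujjAuAuA   [A -> j A u A]
jmujjAuAuA ⇒ jmujjmuAuA   [A -> m]
jmujjmuAuA ⇒ jmujjmujAuAuA   [A -> j A u A]
jmujjmujAuAuA ⇒ jmujjmujmuAuA   [A -> m]
jmujjmujmuAuA ⇒ jmujjmujmumuA   [A -> m]
jmujjmujmumuA ⇒ jmujjmujmumum   [A -> m]

A ⇒ jAuA ⇒ jmuA ⇒ jmujAuA ⇒ jmujjAuAuA ⇒ jmujjmuAuA ⇒ jmujjmujAuAuA ⇒ jmujjmujmuAuA ⇒ jmujjmujmumuA ⇒ jmujjmujmumum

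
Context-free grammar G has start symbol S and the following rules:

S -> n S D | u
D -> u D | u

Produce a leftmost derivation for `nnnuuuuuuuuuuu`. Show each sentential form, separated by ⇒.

S⇒nSD⇒nnSDD⇒nnnSDDD⇒nnnuDDD⇒nnnuuDDD⇒nnnuuuDDD⇒nnnuuuuDDD⇒nnnuuuuuDDD⇒nnnuuuuuuDDD⇒nnnuuuuuuuDDD⇒nnnuuuuuuuuDDD⇒nnnuuuuuuuuuDD⇒nnnuuuuuuuuuuD⇒nnnuuuuuuuuuuu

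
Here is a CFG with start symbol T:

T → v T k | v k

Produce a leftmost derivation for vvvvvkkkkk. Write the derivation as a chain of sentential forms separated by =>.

T=>vTk=>vvTkk=>vvvTkkk=>vvvvTkkkk=>vvvvvkkkkk

T => vTk   [T → v T k]
vTk => vvTkk   [T → v T k]
vvTkk => vvvTkkk   [T → v T k]
vvvTkkk => vvvvTkkkk   [T → v T k]
vvvvTkkkk => vvvvvkkkkk   [T → v k]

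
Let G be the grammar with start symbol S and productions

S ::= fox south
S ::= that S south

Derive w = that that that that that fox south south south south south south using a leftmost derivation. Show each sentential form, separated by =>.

S => that S south => that that S south south => that that that S south south south => that that that that S south south south south => that that that that that S south south south south south => that that that that that fox south south south south south south

S => that S south   [S ::= that S south]
that S south => that that S south south   [S ::= that S south]
that that S south south => that that that S south south south   [S ::= that S south]
that that that S south south south => that that that that S south south south south   [S ::= that S south]
that that that that S south south south south => that that that that that S south south south south south   [S ::= that S south]
that that that that that S south south south south south => that that that that that fox south south south south south south   [S ::= fox south]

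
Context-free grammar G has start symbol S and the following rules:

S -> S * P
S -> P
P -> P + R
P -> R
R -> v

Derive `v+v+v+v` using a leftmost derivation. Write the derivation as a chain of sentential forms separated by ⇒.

S ⇒ P   [S -> P]
P ⇒ P+R   [P -> P + R]
P+R ⇒ P+R+R   [P -> P + R]
P+R+R ⇒ P+R+R+R   [P -> P + R]
P+R+R+R ⇒ R+R+R+R   [P -> R]
R+R+R+R ⇒ v+R+R+R   [R -> v]
v+R+R+R ⇒ v+v+R+R   [R -> v]
v+v+R+R ⇒ v+v+v+R   [R -> v]
v+v+v+R ⇒ v+v+v+v   [R -> v]

S ⇒ P ⇒ P+R ⇒ P+R+R ⇒ P+R+R+R ⇒ R+R+R+R ⇒ v+R+R+R ⇒ v+v+R+R ⇒ v+v+v+R ⇒ v+v+v+v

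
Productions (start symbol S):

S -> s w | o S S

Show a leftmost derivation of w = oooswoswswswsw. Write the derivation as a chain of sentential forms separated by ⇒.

S ⇒ oSS ⇒ ooSSS ⇒ oooSSSS ⇒ oooswSSS ⇒ oooswoSSSS ⇒ oooswoswSSS ⇒ oooswoswswSS ⇒ oooswoswswswS ⇒ oooswoswswswsw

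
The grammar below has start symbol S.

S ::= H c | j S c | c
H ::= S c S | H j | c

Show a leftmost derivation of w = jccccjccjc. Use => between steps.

S=>Hc=>Hjc=>ScSjc=>jSccSjc=>jHcccSjc=>jccccSjc=>jccccjScjc=>jccccjccjc

S => Hc   [S ::= H c]
Hc => Hjc   [H ::= H j]
Hjc => ScSjc   [H ::= S c S]
ScSjc => jSccSjc   [S ::= j S c]
jSccSjc => jHcccSjc   [S ::= H c]
jHcccSjc => jccccSjc   [H ::= c]
jccccSjc => jccccjScjc   [S ::= j S c]
jccccjScjc => jccccjccjc   [S ::= c]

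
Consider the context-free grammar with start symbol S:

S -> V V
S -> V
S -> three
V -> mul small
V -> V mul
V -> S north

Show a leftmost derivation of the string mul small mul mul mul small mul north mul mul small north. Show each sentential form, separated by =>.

S => V   [S -> V]
V => S north   [V -> S north]
S north => V V north   [S -> V V]
V V north => V mul V north   [V -> V mul]
V mul V north => S north mul V north   [V -> S north]
S north mul V north => V V north mul V north   [S -> V V]
V V north mul V north => V mul V north mul V north   [V -> V mul]
V mul V north mul V north => V mul mul V north mul V north   [V -> V mul]
V mul mul V north mul V north => mul small mul mul V north mul V north   [V -> mul small]
mul small mul mul V north mul V north => mul small mul mul V mul north mul V north   [V -> V mul]
mul small mul mul V mul north mul V north => mul small mul mul mul small mul north mul V north   [V -> mul small]
mul small mul mul mul small mul north mul V north => mul small mul mul mul small mul north mul mul small north   [V -> mul small]

S => V => S north => V V north => V mul V north => S north mul V north => V V north mul V north => V mul V north mul V north => V mul mul V north mul V north => mul small mul mul V north mul V north => mul small mul mul V mul north mul V north => mul small mul mul mul small mul north mul V north => mul small mul mul mul small mul north mul mul small north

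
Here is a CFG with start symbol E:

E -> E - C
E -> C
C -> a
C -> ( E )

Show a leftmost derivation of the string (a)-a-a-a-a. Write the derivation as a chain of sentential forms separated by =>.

E => E-C => E-C-C => E-C-C-C => E-C-C-C-C => C-C-C-C-C => (E)-C-C-C-C => (C)-C-C-C-C => (a)-C-C-C-C => (a)-a-C-C-C => (a)-a-a-C-C => (a)-a-a-a-C => (a)-a-a-a-a

E => E-C   [E -> E - C]
E-C => E-C-C   [E -> E - C]
E-C-C => E-C-C-C   [E -> E - C]
E-C-C-C => E-C-C-C-C   [E -> E - C]
E-C-C-C-C => C-C-C-C-C   [E -> C]
C-C-C-C-C => (E)-C-C-C-C   [C -> ( E )]
(E)-C-C-C-C => (C)-C-C-C-C   [E -> C]
(C)-C-C-C-C => (a)-C-C-C-C   [C -> a]
(a)-C-C-C-C => (a)-a-C-C-C   [C -> a]
(a)-a-C-C-C => (a)-a-a-C-C   [C -> a]
(a)-a-a-C-C => (a)-a-a-a-C   [C -> a]
(a)-a-a-a-C => (a)-a-a-a-a   [C -> a]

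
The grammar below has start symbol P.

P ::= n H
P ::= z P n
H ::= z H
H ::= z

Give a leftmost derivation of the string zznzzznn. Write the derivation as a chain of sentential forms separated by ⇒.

P ⇒ zPn ⇒ zzPnn ⇒ zznHnn ⇒ zznzHnn ⇒ zznzzHnn ⇒ zznzzznn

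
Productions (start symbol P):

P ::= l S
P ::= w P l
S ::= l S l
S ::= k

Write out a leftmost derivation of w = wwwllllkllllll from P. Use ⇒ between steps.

P ⇒ wPl ⇒ wwPll ⇒ wwwPlll ⇒ wwwlSlll ⇒ wwwllSllll ⇒ wwwlllSlllll ⇒ wwwllllSllllll ⇒ wwwllllkllllll

P ⇒ wPl   [P ::= w P l]
wPl ⇒ wwPll   [P ::= w P l]
wwPll ⇒ wwwPlll   [P ::= w P l]
wwwPlll ⇒ wwwlSlll   [P ::= l S]
wwwlSlll ⇒ wwwllSllll   [S ::= l S l]
wwwllSllll ⇒ wwwlllSlllll   [S ::= l S l]
wwwlllSlllll ⇒ wwwllllSllllll   [S ::= l S l]
wwwllllSllllll ⇒ wwwllllkllllll   [S ::= k]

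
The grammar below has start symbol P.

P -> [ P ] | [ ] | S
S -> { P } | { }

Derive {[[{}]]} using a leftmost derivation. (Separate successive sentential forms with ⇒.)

P⇒S⇒{P}⇒{[P]}⇒{[[P]]}⇒{[[S]]}⇒{[[{}]]}

P ⇒ S   [P -> S]
S ⇒ {P}   [S -> { P }]
{P} ⇒ {[P]}   [P -> [ P ]]
{[P]} ⇒ {[[P]]}   [P -> [ P ]]
{[[P]]} ⇒ {[[S]]}   [P -> S]
{[[S]]} ⇒ {[[{}]]}   [S -> { }]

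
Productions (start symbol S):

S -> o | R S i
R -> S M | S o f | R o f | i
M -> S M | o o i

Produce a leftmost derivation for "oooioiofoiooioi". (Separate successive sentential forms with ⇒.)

S ⇒ RSi ⇒ SMSi ⇒ RSiMSi ⇒ SofSiMSi ⇒ RSiofSiMSi ⇒ SMSiofSiMSi ⇒ oMSiofSiMSi ⇒ oooiSiofSiMSi ⇒ oooioiofSiMSi ⇒ oooioiofoiMSi ⇒ oooioiofoiooiSi ⇒ oooioiofoiooioi

S ⇒ RSi   [S -> R S i]
RSi ⇒ SMSi   [R -> S M]
SMSi ⇒ RSiMSi   [S -> R S i]
RSiMSi ⇒ SofSiMSi   [R -> S o f]
SofSiMSi ⇒ RSiofSiMSi   [S -> R S i]
RSiofSiMSi ⇒ SMSiofSiMSi   [R -> S M]
SMSiofSiMSi ⇒ oMSiofSiMSi   [S -> o]
oMSiofSiMSi ⇒ oooiSiofSiMSi   [M -> o o i]
oooiSiofSiMSi ⇒ oooioiofSiMSi   [S -> o]
oooioiofSiMSi ⇒ oooioiofoiMSi   [S -> o]
oooioiofoiMSi ⇒ oooioiofoiooiSi   [M -> o o i]
oooioiofoiooiSi ⇒ oooioiofoiooioi   [S -> o]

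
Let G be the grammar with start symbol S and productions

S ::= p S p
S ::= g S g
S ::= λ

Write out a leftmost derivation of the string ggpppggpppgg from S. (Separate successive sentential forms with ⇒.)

S ⇒ gSg   [S ::= g S g]
gSg ⇒ ggSgg   [S ::= g S g]
ggSgg ⇒ ggpSpgg   [S ::= p S p]
ggpSpgg ⇒ ggppSppgg   [S ::= p S p]
ggppSppgg ⇒ ggpppSpppgg   [S ::= p S p]
ggpppSpppgg ⇒ ggpppgSgpppgg   [S ::= g S g]
ggpppgSgpppgg ⇒ ggpppggpppgg   [S ::= λ]

S ⇒ gSg ⇒ ggSgg ⇒ ggpSpgg ⇒ ggppSppgg ⇒ ggpppSpppgg ⇒ ggpppgSgpppgg ⇒ ggpppggpppgg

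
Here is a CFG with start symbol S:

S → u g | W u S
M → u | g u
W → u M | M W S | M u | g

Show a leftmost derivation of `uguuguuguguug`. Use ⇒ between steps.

S ⇒ WuS   [S → W u S]
WuS ⇒ MWSuS   [W → M W S]
MWSuS ⇒ uWSuS   [M → u]
uWSuS ⇒ uMWSSuS   [W → M W S]
uMWSSuS ⇒ uguWSSuS   [M → g u]
uguWSSuS ⇒ uguuMSSuS   [W → u M]
uguuMSSuS ⇒ uguuguSSuS   [M → g u]
uguuguSSuS ⇒ uguuguugSuS   [S → u g]
uguuguugSuS ⇒ uguuguuguguS   [S → u g]
uguuguuguguS ⇒ uguuguuguguug   [S → u g]

S ⇒ WuS ⇒ MWSuS ⇒ uWSuS ⇒ uMWSSuS ⇒ uguWSSuS ⇒ uguuMSSuS ⇒ uguuguSSuS ⇒ uguuguugSuS ⇒ uguuguuguguS ⇒ uguuguuguguug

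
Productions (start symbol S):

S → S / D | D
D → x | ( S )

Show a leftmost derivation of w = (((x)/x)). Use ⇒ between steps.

S ⇒ D ⇒ (S) ⇒ (D) ⇒ ((S)) ⇒ ((S/D)) ⇒ ((D/D)) ⇒ (((S)/D)) ⇒ (((D)/D)) ⇒ (((x)/D)) ⇒ (((x)/x))

S ⇒ D   [S → D]
D ⇒ (S)   [D → ( S )]
(S) ⇒ (D)   [S → D]
(D) ⇒ ((S))   [D → ( S )]
((S)) ⇒ ((S/D))   [S → S / D]
((S/D)) ⇒ ((D/D))   [S → D]
((D/D)) ⇒ (((S)/D))   [D → ( S )]
(((S)/D)) ⇒ (((D)/D))   [S → D]
(((D)/D)) ⇒ (((x)/D))   [D → x]
(((x)/D)) ⇒ (((x)/x))   [D → x]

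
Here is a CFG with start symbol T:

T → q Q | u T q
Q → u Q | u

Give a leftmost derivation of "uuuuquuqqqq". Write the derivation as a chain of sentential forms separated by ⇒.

T ⇒ uTq ⇒ uuTqq ⇒ uuuTqqq ⇒ uuuuTqqqq ⇒ uuuuqQqqqq ⇒ uuuuquQqqqq ⇒ uuuuquuqqqq

T ⇒ uTq   [T → u T q]
uTq ⇒ uuTqq   [T → u T q]
uuTqq ⇒ uuuTqqq   [T → u T q]
uuuTqqq ⇒ uuuuTqqqq   [T → u T q]
uuuuTqqqq ⇒ uuuuqQqqqq   [T → q Q]
uuuuqQqqqq ⇒ uuuuquQqqqq   [Q → u Q]
uuuuquQqqqq ⇒ uuuuquuqqqq   [Q → u]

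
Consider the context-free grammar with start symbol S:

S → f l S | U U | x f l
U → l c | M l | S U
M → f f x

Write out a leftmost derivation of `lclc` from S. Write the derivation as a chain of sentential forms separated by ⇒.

S⇒UU⇒lcU⇒lclc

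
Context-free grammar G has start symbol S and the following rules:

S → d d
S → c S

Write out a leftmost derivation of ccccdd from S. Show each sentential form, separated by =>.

S=>cS=>ccS=>cccS=>ccccS=>ccccdd

S => cS   [S → c S]
cS => ccS   [S → c S]
ccS => cccS   [S → c S]
cccS => ccccS   [S → c S]
ccccS => ccccdd   [S → d d]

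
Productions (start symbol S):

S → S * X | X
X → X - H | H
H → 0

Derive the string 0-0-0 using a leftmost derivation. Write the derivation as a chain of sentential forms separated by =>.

S=>X=>X-H=>X-H-H=>H-H-H=>0-H-H=>0-0-H=>0-0-0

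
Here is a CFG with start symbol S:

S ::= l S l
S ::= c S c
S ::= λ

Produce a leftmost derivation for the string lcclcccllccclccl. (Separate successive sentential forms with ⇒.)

S ⇒ lSl   [S ::= l S l]
lSl ⇒ lcScl   [S ::= c S c]
lcScl ⇒ lccSccl   [S ::= c S c]
lccSccl ⇒ lcclSlccl   [S ::= l S l]
lcclSlccl ⇒ lcclcSclccl   [S ::= c S c]
lcclcSclccl ⇒ lcclccScclccl   [S ::= c S c]
lcclccScclccl ⇒ lcclcccSccclccl   [S ::= c S c]
lcclcccSccclccl ⇒ lcclccclSlccclccl   [S ::= l S l]
lcclccclSlccclccl ⇒ lcclcccllccclccl   [S ::= λ]

S⇒lSl⇒lcScl⇒lccSccl⇒lcclSlccl⇒lcclcSclccl⇒lcclccScclccl⇒lcclcccSccclccl⇒lcclccclSlccclccl⇒lcclcccllccclccl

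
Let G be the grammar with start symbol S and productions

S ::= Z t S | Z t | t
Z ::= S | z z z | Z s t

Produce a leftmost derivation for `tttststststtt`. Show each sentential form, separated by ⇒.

S⇒Zt⇒St⇒Ztt⇒Zsttt⇒Zststtt⇒Zstststtt⇒Zststststtt⇒Sststststtt⇒ZtSststststtt⇒StSststststtt⇒ttSststststtt⇒tttststststtt

S ⇒ Zt   [S ::= Z t]
Zt ⇒ St   [Z ::= S]
St ⇒ Ztt   [S ::= Z t]
Ztt ⇒ Zsttt   [Z ::= Z s t]
Zsttt ⇒ Zststtt   [Z ::= Z s t]
Zststtt ⇒ Zstststtt   [Z ::= Z s t]
Zstststtt ⇒ Zststststtt   [Z ::= Z s t]
Zststststtt ⇒ Sststststtt   [Z ::= S]
Sststststtt ⇒ ZtSststststtt   [S ::= Z t S]
ZtSststststtt ⇒ StSststststtt   [Z ::= S]
StSststststtt ⇒ ttSststststtt   [S ::= t]
ttSststststtt ⇒ tttststststtt   [S ::= t]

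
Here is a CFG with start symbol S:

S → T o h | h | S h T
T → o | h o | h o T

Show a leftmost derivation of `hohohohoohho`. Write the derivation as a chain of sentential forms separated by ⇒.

S ⇒ ShT ⇒ TohhT ⇒ hoTohhT ⇒ hohoTohhT ⇒ hohohoTohhT ⇒ hohohohoohhT ⇒ hohohohoohho

S ⇒ ShT   [S → S h T]
ShT ⇒ TohhT   [S → T o h]
TohhT ⇒ hoTohhT   [T → h o T]
hoTohhT ⇒ hohoTohhT   [T → h o T]
hohoTohhT ⇒ hohohoTohhT   [T → h o T]
hohohoTohhT ⇒ hohohohoohhT   [T → h o]
hohohohoohhT ⇒ hohohohoohho   [T → o]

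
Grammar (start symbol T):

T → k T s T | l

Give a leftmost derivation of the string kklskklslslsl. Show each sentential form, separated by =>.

T=>kTsT=>kkTsTsT=>kklsTsT=>kklskTsTsT=>kklskkTsTsTsT=>kklskklsTsTsT=>kklskklslsTsT=>kklskklslslsT=>kklskklslslsl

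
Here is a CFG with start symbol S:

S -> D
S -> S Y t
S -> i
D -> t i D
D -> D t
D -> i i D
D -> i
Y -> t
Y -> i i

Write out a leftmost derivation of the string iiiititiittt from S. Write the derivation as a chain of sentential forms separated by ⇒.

S ⇒ SYt ⇒ DYt ⇒ iiDYt ⇒ iiiiDYt ⇒ iiiiDtYt ⇒ iiiitiDtYt ⇒ iiiititiDtYt ⇒ iiiititiitYt ⇒ iiiititiittt

S ⇒ SYt   [S -> S Y t]
SYt ⇒ DYt   [S -> D]
DYt ⇒ iiDYt   [D -> i i D]
iiDYt ⇒ iiiiDYt   [D -> i i D]
iiiiDYt ⇒ iiiiDtYt   [D -> D t]
iiiiDtYt ⇒ iiiitiDtYt   [D -> t i D]
iiiitiDtYt ⇒ iiiititiDtYt   [D -> t i D]
iiiititiDtYt ⇒ iiiititiitYt   [D -> i]
iiiititiitYt ⇒ iiiititiittt   [Y -> t]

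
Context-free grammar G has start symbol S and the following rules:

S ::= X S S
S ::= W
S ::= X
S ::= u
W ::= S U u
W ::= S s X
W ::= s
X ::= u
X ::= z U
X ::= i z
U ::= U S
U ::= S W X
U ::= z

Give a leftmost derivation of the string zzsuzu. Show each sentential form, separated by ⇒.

S ⇒ W   [S ::= W]
W ⇒ SUu   [W ::= S U u]
SUu ⇒ XSSUu   [S ::= X S S]
XSSUu ⇒ zUSSUu   [X ::= z U]
zUSSUu ⇒ zzSSUu   [U ::= z]
zzSSUu ⇒ zzWSUu   [S ::= W]
zzWSUu ⇒ zzsSUu   [W ::= s]
zzsSUu ⇒ zzsuUu   [S ::= u]
zzsuUu ⇒ zzsuzu   [U ::= z]

S⇒W⇒SUu⇒XSSUu⇒zUSSUu⇒zzSSUu⇒zzWSUu⇒zzsSUu⇒zzsuUu⇒zzsuzu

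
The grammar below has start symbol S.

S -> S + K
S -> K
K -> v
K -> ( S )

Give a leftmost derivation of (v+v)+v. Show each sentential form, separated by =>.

S=>S+K=>K+K=>(S)+K=>(S+K)+K=>(K+K)+K=>(v+K)+K=>(v+v)+K=>(v+v)+v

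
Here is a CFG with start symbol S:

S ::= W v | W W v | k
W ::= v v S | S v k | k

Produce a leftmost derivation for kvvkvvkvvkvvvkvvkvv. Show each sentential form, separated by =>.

S => WWv => SvkWv => WvvkWv => kvvkWv => kvvkvvSv => kvvkvvWvv => kvvkvvSvkvv => kvvkvvWvvkvv => kvvkvvSvkvvkvv => kvvkvvWWvvkvvkvv => kvvkvvkWvvkvvkvv => kvvkvvkvvSvvkvvkvv => kvvkvvkvvWvvvkvvkvv => kvvkvvkvvkvvvkvvkvv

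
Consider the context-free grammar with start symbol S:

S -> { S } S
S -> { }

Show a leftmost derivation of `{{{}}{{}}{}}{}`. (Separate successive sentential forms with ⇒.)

S⇒{S}S⇒{{S}S}S⇒{{{}}S}S⇒{{{}}{S}S}S⇒{{{}}{{}}S}S⇒{{{}}{{}}{}}S⇒{{{}}{{}}{}}{}

S ⇒ {S}S   [S -> { S } S]
{S}S ⇒ {{S}S}S   [S -> { S } S]
{{S}S}S ⇒ {{{}}S}S   [S -> { }]
{{{}}S}S ⇒ {{{}}{S}S}S   [S -> { S } S]
{{{}}{S}S}S ⇒ {{{}}{{}}S}S   [S -> { }]
{{{}}{{}}S}S ⇒ {{{}}{{}}{}}S   [S -> { }]
{{{}}{{}}{}}S ⇒ {{{}}{{}}{}}{}   [S -> { }]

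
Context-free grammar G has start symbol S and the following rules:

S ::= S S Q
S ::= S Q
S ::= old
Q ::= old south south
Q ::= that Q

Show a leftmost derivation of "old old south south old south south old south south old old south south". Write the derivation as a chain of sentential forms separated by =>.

S => S S Q   [S ::= S S Q]
S S Q => S Q S Q   [S ::= S Q]
S Q S Q => S Q Q S Q   [S ::= S Q]
S Q Q S Q => S Q Q Q S Q   [S ::= S Q]
S Q Q Q S Q => old Q Q Q S Q   [S ::= old]
old Q Q Q S Q => old old south south Q Q S Q   [Q ::= old south south]
old old south south Q Q S Q => old old south south old south south Q S Q   [Q ::= old south south]
old old south south old south south Q S Q => old old south south old south south old south south S Q   [Q ::= old south south]
old old south south old south south old south south S Q => old old south south old south south old south south old Q   [S ::= old]
old old south south old south south old south south old Q => old old south south old south south old south south old old south south   [Q ::= old south south]

S => S S Q => S Q S Q => S Q Q S Q => S Q Q Q S Q => old Q Q Q S Q => old old south south Q Q S Q => old old south south old south south Q S Q => old old south south old south south old south south S Q => old old south south old south south old south south old Q => old old south south old south south old south south old old south south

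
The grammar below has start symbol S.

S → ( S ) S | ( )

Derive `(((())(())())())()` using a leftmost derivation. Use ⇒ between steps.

S ⇒ (S)S ⇒ ((S)S)S ⇒ (((S)S)S)S ⇒ (((())S)S)S ⇒ (((())(S)S)S)S ⇒ (((())(())S)S)S ⇒ (((())(())())S)S ⇒ (((())(())())())S ⇒ (((())(())())())()

S ⇒ (S)S   [S → ( S ) S]
(S)S ⇒ ((S)S)S   [S → ( S ) S]
((S)S)S ⇒ (((S)S)S)S   [S → ( S ) S]
(((S)S)S)S ⇒ (((())S)S)S   [S → ( )]
(((())S)S)S ⇒ (((())(S)S)S)S   [S → ( S ) S]
(((())(S)S)S)S ⇒ (((())(())S)S)S   [S → ( )]
(((())(())S)S)S ⇒ (((())(())())S)S   [S → ( )]
(((())(())())S)S ⇒ (((())(())())())S   [S → ( )]
(((())(())())())S ⇒ (((())(())())())()   [S → ( )]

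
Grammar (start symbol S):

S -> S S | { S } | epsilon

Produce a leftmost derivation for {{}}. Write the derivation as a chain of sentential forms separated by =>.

S => SS => {S}S => {SS}S => {SSS}S => {{S}SS}S => {{}SS}S => {{}S}S => {{}}S => {{}}

S => SS   [S -> S S]
SS => {S}S   [S -> { S }]
{S}S => {SS}S   [S -> S S]
{SS}S => {SSS}S   [S -> S S]
{SSS}S => {{S}SS}S   [S -> { S }]
{{S}SS}S => {{}SS}S   [S -> epsilon]
{{}SS}S => {{}S}S   [S -> epsilon]
{{}S}S => {{}}S   [S -> epsilon]
{{}}S => {{}}   [S -> epsilon]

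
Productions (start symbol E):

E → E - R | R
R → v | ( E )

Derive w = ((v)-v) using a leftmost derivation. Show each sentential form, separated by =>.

E => R => (E) => (E-R) => (R-R) => ((E)-R) => ((R)-R) => ((v)-R) => ((v)-v)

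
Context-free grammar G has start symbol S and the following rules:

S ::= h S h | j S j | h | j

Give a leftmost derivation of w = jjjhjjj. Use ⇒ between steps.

S ⇒ jSj ⇒ jjSjj ⇒ jjjSjjj ⇒ jjjhjjj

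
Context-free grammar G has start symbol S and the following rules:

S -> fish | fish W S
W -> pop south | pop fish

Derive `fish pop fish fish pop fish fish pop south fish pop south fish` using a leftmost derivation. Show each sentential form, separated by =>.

S => fish W S => fish pop fish S => fish pop fish fish W S => fish pop fish fish pop fish S => fish pop fish fish pop fish fish W S => fish pop fish fish pop fish fish pop south S => fish pop fish fish pop fish fish pop south fish W S => fish pop fish fish pop fish fish pop south fish pop south S => fish pop fish fish pop fish fish pop south fish pop south fish

S => fish W S   [S -> fish W S]
fish W S => fish pop fish S   [W -> pop fish]
fish pop fish S => fish pop fish fish W S   [S -> fish W S]
fish pop fish fish W S => fish pop fish fish pop fish S   [W -> pop fish]
fish pop fish fish pop fish S => fish pop fish fish pop fish fish W S   [S -> fish W S]
fish pop fish fish pop fish fish W S => fish pop fish fish pop fish fish pop south S   [W -> pop south]
fish pop fish fish pop fish fish pop south S => fish pop fish fish pop fish fish pop south fish W S   [S -> fish W S]
fish pop fish fish pop fish fish pop south fish W S => fish pop fish fish pop fish fish pop south fish pop south S   [W -> pop south]
fish pop fish fish pop fish fish pop south fish pop south S => fish pop fish fish pop fish fish pop south fish pop south fish   [S -> fish]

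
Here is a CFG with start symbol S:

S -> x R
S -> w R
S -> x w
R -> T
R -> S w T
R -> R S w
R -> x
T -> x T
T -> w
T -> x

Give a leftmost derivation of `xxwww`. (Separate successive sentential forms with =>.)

S => xR => xSwT => xxwwT => xxwww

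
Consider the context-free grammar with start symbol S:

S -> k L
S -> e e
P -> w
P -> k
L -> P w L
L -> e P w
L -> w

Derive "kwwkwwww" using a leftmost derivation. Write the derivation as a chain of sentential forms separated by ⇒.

S ⇒ kL   [S -> k L]
kL ⇒ kPwL   [L -> P w L]
kPwL ⇒ kwwL   [P -> w]
kwwL ⇒ kwwPwL   [L -> P w L]
kwwPwL ⇒ kwwkwL   [P -> k]
kwwkwL ⇒ kwwkwPwL   [L -> P w L]
kwwkwPwL ⇒ kwwkwwwL   [P -> w]
kwwkwwwL ⇒ kwwkwwww   [L -> w]

S ⇒ kL ⇒ kPwL ⇒ kwwL ⇒ kwwPwL ⇒ kwwkwL ⇒ kwwkwPwL ⇒ kwwkwwwL ⇒ kwwkwwww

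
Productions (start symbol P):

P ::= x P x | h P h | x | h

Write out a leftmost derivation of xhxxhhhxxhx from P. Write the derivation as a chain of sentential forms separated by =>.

P => xPx => xhPhx => xhxPxhx => xhxxPxxhx => xhxxhPhxxhx => xhxxhhhxxhx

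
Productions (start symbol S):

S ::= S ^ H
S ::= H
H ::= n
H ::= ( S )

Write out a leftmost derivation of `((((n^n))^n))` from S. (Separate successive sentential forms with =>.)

S=>H=>(S)=>(H)=>((S))=>((S^H))=>((H^H))=>(((S)^H))=>(((H)^H))=>((((S))^H))=>((((S^H))^H))=>((((H^H))^H))=>((((n^H))^H))=>((((n^n))^H))=>((((n^n))^n))

S => H   [S ::= H]
H => (S)   [H ::= ( S )]
(S) => (H)   [S ::= H]
(H) => ((S))   [H ::= ( S )]
((S)) => ((S^H))   [S ::= S ^ H]
((S^H)) => ((H^H))   [S ::= H]
((H^H)) => (((S)^H))   [H ::= ( S )]
(((S)^H)) => (((H)^H))   [S ::= H]
(((H)^H)) => ((((S))^H))   [H ::= ( S )]
((((S))^H)) => ((((S^H))^H))   [S ::= S ^ H]
((((S^H))^H)) => ((((H^H))^H))   [S ::= H]
((((H^H))^H)) => ((((n^H))^H))   [H ::= n]
((((n^H))^H)) => ((((n^n))^H))   [H ::= n]
((((n^n))^H)) => ((((n^n))^n))   [H ::= n]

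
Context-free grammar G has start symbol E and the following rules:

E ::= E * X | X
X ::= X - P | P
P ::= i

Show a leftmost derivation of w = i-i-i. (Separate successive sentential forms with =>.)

E => X => X-P => X-P-P => P-P-P => i-P-P => i-i-P => i-i-i

E => X   [E ::= X]
X => X-P   [X ::= X - P]
X-P => X-P-P   [X ::= X - P]
X-P-P => P-P-P   [X ::= P]
P-P-P => i-P-P   [P ::= i]
i-P-P => i-i-P   [P ::= i]
i-i-P => i-i-i   [P ::= i]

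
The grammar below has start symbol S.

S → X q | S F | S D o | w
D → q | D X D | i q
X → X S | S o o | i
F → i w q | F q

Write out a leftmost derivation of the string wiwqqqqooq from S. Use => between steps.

S=>Xq=>Sooq=>SFooq=>wFooq=>wFqooq=>wFqqooq=>wFqqqooq=>wiwqqqqooq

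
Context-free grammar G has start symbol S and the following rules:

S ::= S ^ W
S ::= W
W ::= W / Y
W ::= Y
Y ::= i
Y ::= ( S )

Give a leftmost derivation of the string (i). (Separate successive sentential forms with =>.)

S => W   [S ::= W]
W => Y   [W ::= Y]
Y => (S)   [Y ::= ( S )]
(S) => (W)   [S ::= W]
(W) => (Y)   [W ::= Y]
(Y) => (i)   [Y ::= i]

S=>W=>Y=>(S)=>(W)=>(Y)=>(i)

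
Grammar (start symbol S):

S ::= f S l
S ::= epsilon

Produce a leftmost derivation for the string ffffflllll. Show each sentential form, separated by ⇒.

S ⇒ fSl   [S ::= f S l]
fSl ⇒ ffSll   [S ::= f S l]
ffSll ⇒ fffSlll   [S ::= f S l]
fffSlll ⇒ ffffSllll   [S ::= f S l]
ffffSllll ⇒ fffffSlllll   [S ::= f S l]
fffffSlllll ⇒ ffffflllll   [S ::= epsilon]

S ⇒ fSl ⇒ ffSll ⇒ fffSlll ⇒ ffffSllll ⇒ fffffSlllll ⇒ ffffflllll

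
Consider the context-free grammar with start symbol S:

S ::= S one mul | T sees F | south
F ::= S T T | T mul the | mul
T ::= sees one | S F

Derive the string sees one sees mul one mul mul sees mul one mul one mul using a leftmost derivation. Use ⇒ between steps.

S ⇒ S one mul   [S ::= S one mul]
S one mul ⇒ S one mul one mul   [S ::= S one mul]
S one mul one mul ⇒ T sees F one mul one mul   [S ::= T sees F]
T sees F one mul one mul ⇒ S F sees F one mul one mul   [T ::= S F]
S F sees F one mul one mul ⇒ S one mul F sees F one mul one mul   [S ::= S one mul]
S one mul F sees F one mul one mul ⇒ T sees F one mul F sees F one mul one mul   [S ::= T sees F]
T sees F one mul F sees F one mul one mul ⇒ sees one sees F one mul F sees F one mul one mul   [T ::= sees one]
sees one sees F one mul F sees F one mul one mul ⇒ sees one sees mul one mul F sees F one mul one mul   [F ::= mul]
sees one sees mul one mul F sees F one mul one mul ⇒ sees one sees mul one mul mul sees F one mul one mul   [F ::= mul]
sees one sees mul one mul mul sees F one mul one mul ⇒ sees one sees mul one mul mul sees mul one mul one mul   [F ::= mul]

S ⇒ S one mul ⇒ S one mul one mul ⇒ T sees F one mul one mul ⇒ S F sees F one mul one mul ⇒ S one mul F sees F one mul one mul ⇒ T sees F one mul F sees F one mul one mul ⇒ sees one sees F one mul F sees F one mul one mul ⇒ sees one sees mul one mul F sees F one mul one mul ⇒ sees one sees mul one mul mul sees F one mul one mul ⇒ sees one sees mul one mul mul sees mul one mul one mul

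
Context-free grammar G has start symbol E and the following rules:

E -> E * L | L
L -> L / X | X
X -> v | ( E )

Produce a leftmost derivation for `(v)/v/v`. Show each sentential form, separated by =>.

E => L   [E -> L]
L => L/X   [L -> L / X]
L/X => L/X/X   [L -> L / X]
L/X/X => X/X/X   [L -> X]
X/X/X => (E)/X/X   [X -> ( E )]
(E)/X/X => (L)/X/X   [E -> L]
(L)/X/X => (X)/X/X   [L -> X]
(X)/X/X => (v)/X/X   [X -> v]
(v)/X/X => (v)/v/X   [X -> v]
(v)/v/X => (v)/v/v   [X -> v]

E=>L=>L/X=>L/X/X=>X/X/X=>(E)/X/X=>(L)/X/X=>(X)/X/X=>(v)/X/X=>(v)/v/X=>(v)/v/v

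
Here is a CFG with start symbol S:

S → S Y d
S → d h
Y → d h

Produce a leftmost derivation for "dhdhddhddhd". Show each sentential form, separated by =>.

S=>SYd=>SYdYd=>SYdYdYd=>dhYdYdYd=>dhdhdYdYd=>dhdhddhdYd=>dhdhddhddhd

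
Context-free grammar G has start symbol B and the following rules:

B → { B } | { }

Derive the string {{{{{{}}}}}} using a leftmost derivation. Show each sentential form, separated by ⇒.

B ⇒ {B} ⇒ {{B}} ⇒ {{{B}}} ⇒ {{{{B}}}} ⇒ {{{{{B}}}}} ⇒ {{{{{{}}}}}}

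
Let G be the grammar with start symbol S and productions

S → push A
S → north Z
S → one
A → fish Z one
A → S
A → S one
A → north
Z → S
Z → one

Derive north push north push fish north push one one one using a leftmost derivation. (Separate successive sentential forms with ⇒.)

S ⇒ north Z ⇒ north S ⇒ north push A ⇒ north push S ⇒ north push north Z ⇒ north push north S ⇒ north push north push A ⇒ north push north push fish Z one ⇒ north push north push fish S one ⇒ north push north push fish north Z one ⇒ north push north push fish north S one ⇒ north push north push fish north push A one ⇒ north push north push fish north push S one one ⇒ north push north push fish north push one one one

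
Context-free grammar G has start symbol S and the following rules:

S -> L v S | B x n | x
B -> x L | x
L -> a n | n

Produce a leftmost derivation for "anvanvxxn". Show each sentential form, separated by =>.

S => LvS => anvS => anvLvS => anvanvS => anvanvBxn => anvanvxxn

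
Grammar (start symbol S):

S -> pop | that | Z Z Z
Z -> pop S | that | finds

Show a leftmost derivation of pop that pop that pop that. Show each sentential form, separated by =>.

S => Z Z Z => pop S Z Z => pop that Z Z => pop that pop S Z => pop that pop that Z => pop that pop that pop S => pop that pop that pop that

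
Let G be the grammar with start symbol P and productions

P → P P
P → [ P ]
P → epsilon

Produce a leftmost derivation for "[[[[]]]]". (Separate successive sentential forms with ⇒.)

P ⇒ [P]   [P → [ P ]]
[P] ⇒ [[P]]   [P → [ P ]]
[[P]] ⇒ [[PP]]   [P → P P]
[[PP]] ⇒ [[[P]P]]   [P → [ P ]]
[[[P]P]] ⇒ [[[[P]]P]]   [P → [ P ]]
[[[[P]]P]] ⇒ [[[[]]P]]   [P → epsilon]
[[[[]]P]] ⇒ [[[[]]]]   [P → epsilon]

P ⇒ [P] ⇒ [[P]] ⇒ [[PP]] ⇒ [[[P]P]] ⇒ [[[[P]]P]] ⇒ [[[[]]P]] ⇒ [[[[]]]]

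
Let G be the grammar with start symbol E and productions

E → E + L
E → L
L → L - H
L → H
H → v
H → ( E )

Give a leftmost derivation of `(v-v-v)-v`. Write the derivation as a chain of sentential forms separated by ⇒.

E ⇒ L   [E → L]
L ⇒ L-H   [L → L - H]
L-H ⇒ H-H   [L → H]
H-H ⇒ (E)-H   [H → ( E )]
(E)-H ⇒ (L)-H   [E → L]
(L)-H ⇒ (L-H)-H   [L → L - H]
(L-H)-H ⇒ (L-H-H)-H   [L → L - H]
(L-H-H)-H ⇒ (H-H-H)-H   [L → H]
(H-H-H)-H ⇒ (v-H-H)-H   [H → v]
(v-H-H)-H ⇒ (v-v-H)-H   [H → v]
(v-v-H)-H ⇒ (v-v-v)-H   [H → v]
(v-v-v)-H ⇒ (v-v-v)-v   [H → v]

E ⇒ L ⇒ L-H ⇒ H-H ⇒ (E)-H ⇒ (L)-H ⇒ (L-H)-H ⇒ (L-H-H)-H ⇒ (H-H-H)-H ⇒ (v-H-H)-H ⇒ (v-v-H)-H ⇒ (v-v-v)-H ⇒ (v-v-v)-v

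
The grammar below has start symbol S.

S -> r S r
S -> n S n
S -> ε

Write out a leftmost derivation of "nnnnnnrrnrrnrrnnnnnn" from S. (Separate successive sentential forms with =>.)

S => nSn   [S -> n S n]
nSn => nnSnn   [S -> n S n]
nnSnn => nnnSnnn   [S -> n S n]
nnnSnnn => nnnnSnnnn   [S -> n S n]
nnnnSnnnn => nnnnnSnnnnn   [S -> n S n]
nnnnnSnnnnn => nnnnnnSnnnnnn   [S -> n S n]
nnnnnnSnnnnnn => nnnnnnrSrnnnnnn   [S -> r S r]
nnnnnnrSrnnnnnn => nnnnnnrrSrrnnnnnn   [S -> r S r]
nnnnnnrrSrrnnnnnn => nnnnnnrrnSnrrnnnnnn   [S -> n S n]
nnnnnnrrnSnrrnnnnnn => nnnnnnrrnrSrnrrnnnnnn   [S -> r S r]
nnnnnnrrnrSrnrrnnnnnn => nnnnnnrrnrrnrrnnnnnn   [S -> ε]

S=>nSn=>nnSnn=>nnnSnnn=>nnnnSnnnn=>nnnnnSnnnnn=>nnnnnnSnnnnnn=>nnnnnnrSrnnnnnn=>nnnnnnrrSrrnnnnnn=>nnnnnnrrnSnrrnnnnnn=>nnnnnnrrnrSrnrrnnnnnn=>nnnnnnrrnrrnrrnnnnnn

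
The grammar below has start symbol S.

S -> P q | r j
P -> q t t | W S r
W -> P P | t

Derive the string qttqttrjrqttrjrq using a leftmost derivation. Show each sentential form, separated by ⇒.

S⇒Pq⇒WSrq⇒PPSrq⇒WSrPSrq⇒PPSrPSrq⇒qttPSrPSrq⇒qttqttSrPSrq⇒qttqttrjrPSrq⇒qttqttrjrqttSrq⇒qttqttrjrqttrjrq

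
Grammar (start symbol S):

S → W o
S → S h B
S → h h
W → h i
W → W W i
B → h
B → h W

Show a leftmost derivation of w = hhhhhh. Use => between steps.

S => ShB => ShBhB => hhhBhB => hhhhhB => hhhhhh

S => ShB   [S → S h B]
ShB => ShBhB   [S → S h B]
ShBhB => hhhBhB   [S → h h]
hhhBhB => hhhhhB   [B → h]
hhhhhB => hhhhhh   [B → h]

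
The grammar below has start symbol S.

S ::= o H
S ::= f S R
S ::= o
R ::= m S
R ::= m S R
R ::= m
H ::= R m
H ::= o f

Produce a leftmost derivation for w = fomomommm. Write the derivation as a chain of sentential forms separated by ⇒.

S ⇒ fSR   [S ::= f S R]
fSR ⇒ foHR   [S ::= o H]
foHR ⇒ foRmR   [H ::= R m]
foRmR ⇒ fomSRmR   [R ::= m S R]
fomSRmR ⇒ fomoRmR   [S ::= o]
fomoRmR ⇒ fomomSRmR   [R ::= m S R]
fomomSRmR ⇒ fomomoRmR   [S ::= o]
fomomoRmR ⇒ fomomommR   [R ::= m]
fomomommR ⇒ fomomommm   [R ::= m]

S⇒fSR⇒foHR⇒foRmR⇒fomSRmR⇒fomoRmR⇒fomomSRmR⇒fomomoRmR⇒fomomommR⇒fomomommm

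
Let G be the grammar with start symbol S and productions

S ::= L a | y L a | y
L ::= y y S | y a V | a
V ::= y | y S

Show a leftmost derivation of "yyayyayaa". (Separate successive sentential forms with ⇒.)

S ⇒ yLa   [S ::= y L a]
yLa ⇒ yyaVa   [L ::= y a V]
yyaVa ⇒ yyaySa   [V ::= y S]
yyaySa ⇒ yyayLaa   [S ::= L a]
yyayLaa ⇒ yyayyaVaa   [L ::= y a V]
yyayyaVaa ⇒ yyayyayaa   [V ::= y]

S ⇒ yLa ⇒ yyaVa ⇒ yyaySa ⇒ yyayLaa ⇒ yyayyaVaa ⇒ yyayyayaa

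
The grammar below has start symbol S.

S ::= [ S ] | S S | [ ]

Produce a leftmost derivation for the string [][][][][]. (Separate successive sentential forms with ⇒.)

S ⇒ SS ⇒ SSS ⇒ SSSS ⇒ SSSSS ⇒ []SSSS ⇒ [][]SSS ⇒ [][][]SS ⇒ [][][][]S ⇒ [][][][][]

S ⇒ SS   [S ::= S S]
SS ⇒ SSS   [S ::= S S]
SSS ⇒ SSSS   [S ::= S S]
SSSS ⇒ SSSSS   [S ::= S S]
SSSSS ⇒ []SSSS   [S ::= [ ]]
[]SSSS ⇒ [][]SSS   [S ::= [ ]]
[][]SSS ⇒ [][][]SS   [S ::= [ ]]
[][][]SS ⇒ [][][][]S   [S ::= [ ]]
[][][][]S ⇒ [][][][][]   [S ::= [ ]]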